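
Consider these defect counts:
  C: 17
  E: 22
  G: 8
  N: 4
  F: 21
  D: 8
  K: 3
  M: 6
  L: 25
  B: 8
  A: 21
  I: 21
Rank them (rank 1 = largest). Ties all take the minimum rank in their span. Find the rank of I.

Sorted (descending): 25, 22, 21, 21, 21, 17, 8, 8, 8, 6, 4, 3
The 3 values of 21 occupy positions 3–5 → each gets rank 3.
The 3 values of 8 occupy positions 7–9 → each gets rank 7.
I has value 21 → rank 3.

3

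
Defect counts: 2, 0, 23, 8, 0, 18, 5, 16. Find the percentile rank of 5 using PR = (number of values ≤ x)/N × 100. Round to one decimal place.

N = 8.
Strictly below 5: 3. Equal to 5: 1.
PR = 4/8 × 100 = 50.0

50.0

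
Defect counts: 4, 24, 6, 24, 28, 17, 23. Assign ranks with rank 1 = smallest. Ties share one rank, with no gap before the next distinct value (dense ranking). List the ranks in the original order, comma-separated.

1, 5, 2, 5, 6, 3, 4

Sorted (ascending): 4, 6, 17, 23, 24, 24, 28
The 2 values of 24 share dense rank 5.
Remaining distinct values take the next consecutive integers.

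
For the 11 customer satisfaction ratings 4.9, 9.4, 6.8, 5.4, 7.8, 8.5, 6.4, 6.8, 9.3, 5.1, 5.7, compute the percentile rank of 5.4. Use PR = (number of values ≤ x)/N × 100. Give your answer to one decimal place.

N = 11.
Strictly below 5.4: 2. Equal to 5.4: 1.
PR = 3/11 × 100 = 27.3

27.3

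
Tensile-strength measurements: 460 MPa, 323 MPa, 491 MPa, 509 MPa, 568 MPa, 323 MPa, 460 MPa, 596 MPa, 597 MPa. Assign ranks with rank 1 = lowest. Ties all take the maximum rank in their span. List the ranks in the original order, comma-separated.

Sorted (ascending): 323, 323, 460, 460, 491, 509, 568, 596, 597
The 2 values of 323 occupy positions 1–2 → each gets rank 2.
The 2 values of 460 occupy positions 3–4 → each gets rank 4.

4, 2, 5, 6, 7, 2, 4, 8, 9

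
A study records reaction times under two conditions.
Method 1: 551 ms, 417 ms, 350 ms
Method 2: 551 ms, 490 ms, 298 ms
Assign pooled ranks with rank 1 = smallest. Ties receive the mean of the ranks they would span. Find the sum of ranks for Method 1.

Sorted (ascending): 298, 350, 417, 490, 551, 551
The 2 values of 551 occupy positions 5–6 → average rank (5+6)/2 = 5.5.
Method 1 values → pooled ranks: 551→5.5, 417→3, 350→2
Rank sum = 5.5 + 3 + 2 = 10.5

10.5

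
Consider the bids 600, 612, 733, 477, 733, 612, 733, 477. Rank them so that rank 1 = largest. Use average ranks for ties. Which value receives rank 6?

600

Sorted (descending): 733, 733, 733, 612, 612, 600, 477, 477
The 3 values of 733 occupy positions 1–3 → average rank 2.
The 2 values of 612 occupy positions 4–5 → average rank (4+5)/2 = 4.5.
The 2 values of 477 occupy positions 7–8 → average rank (7+8)/2 = 7.5.
Rank 6 → value 600.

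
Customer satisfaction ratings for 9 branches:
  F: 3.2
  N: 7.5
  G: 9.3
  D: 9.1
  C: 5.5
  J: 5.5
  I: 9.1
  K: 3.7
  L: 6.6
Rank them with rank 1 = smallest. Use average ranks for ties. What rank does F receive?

1

Sorted (ascending): 3.2, 3.7, 5.5, 5.5, 6.6, 7.5, 9.1, 9.1, 9.3
The 2 values of 5.5 occupy positions 3–4 → average rank (3+4)/2 = 3.5.
The 2 values of 9.1 occupy positions 7–8 → average rank (7+8)/2 = 7.5.
F has value 3.2 → rank 1.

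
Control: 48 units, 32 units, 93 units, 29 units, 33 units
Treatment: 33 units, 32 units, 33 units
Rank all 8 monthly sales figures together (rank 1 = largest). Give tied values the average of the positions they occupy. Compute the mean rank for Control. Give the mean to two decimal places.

4.30

Sorted (descending): 93, 48, 33, 33, 33, 32, 32, 29
The 3 values of 33 occupy positions 3–5 → average rank 4.
The 2 values of 32 occupy positions 6–7 → average rank (6+7)/2 = 6.5.
Control values → pooled ranks: 48→2, 32→6.5, 93→1, 29→8, 33→4
Mean rank = (2 + 6.5 + 1 + 8 + 4) / 5 = 4.30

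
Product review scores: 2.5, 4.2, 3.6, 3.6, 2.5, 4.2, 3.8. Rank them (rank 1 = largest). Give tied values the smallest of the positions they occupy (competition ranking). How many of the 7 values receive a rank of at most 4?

5

Sorted (descending): 4.2, 4.2, 3.8, 3.6, 3.6, 2.5, 2.5
The 2 values of 4.2 occupy positions 1–2 → each gets rank 1.
The 2 values of 3.6 occupy positions 4–5 → each gets rank 4.
The 2 values of 2.5 occupy positions 6–7 → each gets rank 6.
Ranks ≤ 4: {1, 1, 3, 4, 4} → 5 values.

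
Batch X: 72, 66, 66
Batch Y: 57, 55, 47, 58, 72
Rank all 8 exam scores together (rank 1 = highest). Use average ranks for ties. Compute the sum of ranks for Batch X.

Sorted (descending): 72, 72, 66, 66, 58, 57, 55, 47
The 2 values of 72 occupy positions 1–2 → average rank (1+2)/2 = 1.5.
The 2 values of 66 occupy positions 3–4 → average rank (3+4)/2 = 3.5.
Batch X values → pooled ranks: 72→1.5, 66→3.5, 66→3.5
Rank sum = 1.5 + 3.5 + 3.5 = 8.5

8.5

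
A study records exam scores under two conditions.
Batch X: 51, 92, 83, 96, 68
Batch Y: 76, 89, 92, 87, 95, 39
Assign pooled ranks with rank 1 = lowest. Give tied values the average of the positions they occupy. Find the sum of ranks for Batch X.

29.5

Sorted (ascending): 39, 51, 68, 76, 83, 87, 89, 92, 92, 95, 96
The 2 values of 92 occupy positions 8–9 → average rank (8+9)/2 = 8.5.
Batch X values → pooled ranks: 51→2, 92→8.5, 83→5, 96→11, 68→3
Rank sum = 2 + 8.5 + 5 + 11 + 3 = 29.5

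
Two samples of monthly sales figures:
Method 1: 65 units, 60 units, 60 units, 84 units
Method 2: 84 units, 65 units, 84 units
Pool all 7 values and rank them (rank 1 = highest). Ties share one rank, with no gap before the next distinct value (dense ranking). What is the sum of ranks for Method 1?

9

Sorted (descending): 84, 84, 84, 65, 65, 60, 60
The 3 values of 84 share dense rank 1.
The 2 values of 65 share dense rank 2.
The 2 values of 60 share dense rank 3.
Method 1 values → pooled ranks: 65→2, 60→3, 60→3, 84→1
Rank sum = 2 + 3 + 3 + 1 = 9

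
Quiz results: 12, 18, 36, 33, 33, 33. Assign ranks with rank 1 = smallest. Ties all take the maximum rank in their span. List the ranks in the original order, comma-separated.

Sorted (ascending): 12, 18, 33, 33, 33, 36
The 3 values of 33 occupy positions 3–5 → each gets rank 5.

1, 2, 6, 5, 5, 5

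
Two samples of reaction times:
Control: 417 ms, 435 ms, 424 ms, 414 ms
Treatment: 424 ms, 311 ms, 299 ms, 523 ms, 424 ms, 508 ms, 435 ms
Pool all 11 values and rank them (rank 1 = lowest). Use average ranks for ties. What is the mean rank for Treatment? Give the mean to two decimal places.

Sorted (ascending): 299, 311, 414, 417, 424, 424, 424, 435, 435, 508, 523
The 3 values of 424 occupy positions 5–7 → average rank 6.
The 2 values of 435 occupy positions 8–9 → average rank (8+9)/2 = 8.5.
Treatment values → pooled ranks: 424→6, 311→2, 299→1, 523→11, 424→6, 508→10, 435→8.5
Mean rank = (6 + 2 + 1 + 11 + 6 + 10 + 8.5) / 7 = 6.36

6.36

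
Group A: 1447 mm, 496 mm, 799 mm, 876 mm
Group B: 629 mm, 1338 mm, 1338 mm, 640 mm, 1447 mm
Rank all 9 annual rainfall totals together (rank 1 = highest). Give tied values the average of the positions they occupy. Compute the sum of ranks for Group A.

21.5

Sorted (descending): 1447, 1447, 1338, 1338, 876, 799, 640, 629, 496
The 2 values of 1447 occupy positions 1–2 → average rank (1+2)/2 = 1.5.
The 2 values of 1338 occupy positions 3–4 → average rank (3+4)/2 = 3.5.
Group A values → pooled ranks: 1447→1.5, 496→9, 799→6, 876→5
Rank sum = 1.5 + 9 + 6 + 5 = 21.5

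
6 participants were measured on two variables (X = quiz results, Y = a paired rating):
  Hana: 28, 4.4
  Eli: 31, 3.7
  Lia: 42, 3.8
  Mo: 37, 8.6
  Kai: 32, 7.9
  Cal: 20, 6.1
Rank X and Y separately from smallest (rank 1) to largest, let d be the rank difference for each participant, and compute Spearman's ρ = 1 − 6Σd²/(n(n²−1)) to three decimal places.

Ranks of variable 1: 2, 3, 6, 5, 4, 1
Ranks of variable 2: 3, 1, 2, 6, 5, 4
d = r₁ − r₂: -1, 2, 4, -1, -1, -3
d²: 1, 4, 16, 1, 1, 9; Σd² = 32
ρ = 1 − 6·32/(6·35) = 1 − 192/210 = 0.086

0.086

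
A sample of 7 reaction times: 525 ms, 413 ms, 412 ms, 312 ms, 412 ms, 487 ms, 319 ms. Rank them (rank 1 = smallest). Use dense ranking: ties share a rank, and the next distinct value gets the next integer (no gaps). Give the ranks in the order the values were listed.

6, 4, 3, 1, 3, 5, 2

Sorted (ascending): 312, 319, 412, 412, 413, 487, 525
The 2 values of 412 share dense rank 3.
Remaining distinct values take the next consecutive integers.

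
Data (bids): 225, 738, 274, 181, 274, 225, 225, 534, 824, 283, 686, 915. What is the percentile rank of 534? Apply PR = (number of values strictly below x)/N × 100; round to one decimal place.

N = 12.
Strictly below 534: 7. Equal to 534: 1.
PR = 7/12 × 100 = 58.3

58.3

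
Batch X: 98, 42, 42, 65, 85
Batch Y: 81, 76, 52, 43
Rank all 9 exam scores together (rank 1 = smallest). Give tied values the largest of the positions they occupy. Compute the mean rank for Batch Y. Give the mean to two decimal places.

Sorted (ascending): 42, 42, 43, 52, 65, 76, 81, 85, 98
The 2 values of 42 occupy positions 1–2 → each gets rank 2.
Batch Y values → pooled ranks: 81→7, 76→6, 52→4, 43→3
Mean rank = (7 + 6 + 4 + 3) / 4 = 5.00

5.00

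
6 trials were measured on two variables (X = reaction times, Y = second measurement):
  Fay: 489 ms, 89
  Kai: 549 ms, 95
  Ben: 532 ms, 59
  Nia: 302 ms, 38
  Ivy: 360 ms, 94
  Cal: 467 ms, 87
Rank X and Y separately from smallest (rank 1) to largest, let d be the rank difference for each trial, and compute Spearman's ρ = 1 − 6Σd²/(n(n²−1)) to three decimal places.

0.486

Ranks of variable 1: 4, 6, 5, 1, 2, 3
Ranks of variable 2: 4, 6, 2, 1, 5, 3
d = r₁ − r₂: 0, 0, 3, 0, -3, 0
d²: 0, 0, 9, 0, 9, 0; Σd² = 18
ρ = 1 − 6·18/(6·35) = 1 − 108/210 = 0.486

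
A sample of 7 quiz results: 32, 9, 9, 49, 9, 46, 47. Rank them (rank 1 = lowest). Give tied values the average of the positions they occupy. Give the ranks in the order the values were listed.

Sorted (ascending): 9, 9, 9, 32, 46, 47, 49
The 3 values of 9 occupy positions 1–3 → average rank 2.

4, 2, 2, 7, 2, 5, 6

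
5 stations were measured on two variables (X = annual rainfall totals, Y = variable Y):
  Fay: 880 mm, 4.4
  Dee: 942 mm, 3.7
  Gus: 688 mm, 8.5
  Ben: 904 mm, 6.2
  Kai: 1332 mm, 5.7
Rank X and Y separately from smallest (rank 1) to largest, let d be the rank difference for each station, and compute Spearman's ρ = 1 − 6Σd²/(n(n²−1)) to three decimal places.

-0.500

Ranks of variable 1: 2, 4, 1, 3, 5
Ranks of variable 2: 2, 1, 5, 4, 3
d = r₁ − r₂: 0, 3, -4, -1, 2
d²: 0, 9, 16, 1, 4; Σd² = 30
ρ = 1 − 6·30/(5·24) = 1 − 180/120 = -0.500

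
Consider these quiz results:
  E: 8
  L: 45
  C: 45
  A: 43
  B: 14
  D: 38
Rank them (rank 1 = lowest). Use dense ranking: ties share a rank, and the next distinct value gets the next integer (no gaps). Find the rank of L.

5

Sorted (ascending): 8, 14, 38, 43, 45, 45
The 2 values of 45 share dense rank 5.
Remaining distinct values take the next consecutive integers.
L has value 45 → rank 5.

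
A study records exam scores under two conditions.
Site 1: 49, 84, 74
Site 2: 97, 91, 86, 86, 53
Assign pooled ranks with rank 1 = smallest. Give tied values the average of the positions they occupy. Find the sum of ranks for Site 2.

28

Sorted (ascending): 49, 53, 74, 84, 86, 86, 91, 97
The 2 values of 86 occupy positions 5–6 → average rank (5+6)/2 = 5.5.
Site 2 values → pooled ranks: 97→8, 91→7, 86→5.5, 86→5.5, 53→2
Rank sum = 8 + 7 + 5.5 + 5.5 + 2 = 28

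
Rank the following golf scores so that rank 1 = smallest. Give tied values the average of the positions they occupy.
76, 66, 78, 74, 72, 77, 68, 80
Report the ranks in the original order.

Sorted (ascending): 66, 68, 72, 74, 76, 77, 78, 80
No ties — each value takes its position as its rank.

5, 1, 7, 4, 3, 6, 2, 8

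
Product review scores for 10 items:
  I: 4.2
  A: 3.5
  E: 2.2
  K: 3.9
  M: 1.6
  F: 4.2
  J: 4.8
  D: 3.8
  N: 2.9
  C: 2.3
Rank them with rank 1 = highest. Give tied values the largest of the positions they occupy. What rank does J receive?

Sorted (descending): 4.8, 4.2, 4.2, 3.9, 3.8, 3.5, 2.9, 2.3, 2.2, 1.6
The 2 values of 4.2 occupy positions 2–3 → each gets rank 3.
J has value 4.8 → rank 1.

1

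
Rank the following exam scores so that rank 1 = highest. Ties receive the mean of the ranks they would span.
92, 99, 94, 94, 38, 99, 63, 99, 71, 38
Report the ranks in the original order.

6, 2, 4.5, 4.5, 9.5, 2, 8, 2, 7, 9.5

Sorted (descending): 99, 99, 99, 94, 94, 92, 71, 63, 38, 38
The 3 values of 99 occupy positions 1–3 → average rank 2.
The 2 values of 94 occupy positions 4–5 → average rank (4+5)/2 = 4.5.
The 2 values of 38 occupy positions 9–10 → average rank (9+10)/2 = 9.5.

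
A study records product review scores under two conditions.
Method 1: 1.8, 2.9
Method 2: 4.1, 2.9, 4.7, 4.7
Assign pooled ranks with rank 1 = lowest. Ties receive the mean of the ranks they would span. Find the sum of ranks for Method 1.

Sorted (ascending): 1.8, 2.9, 2.9, 4.1, 4.7, 4.7
The 2 values of 2.9 occupy positions 2–3 → average rank (2+3)/2 = 2.5.
The 2 values of 4.7 occupy positions 5–6 → average rank (5+6)/2 = 5.5.
Method 1 values → pooled ranks: 1.8→1, 2.9→2.5
Rank sum = 1 + 2.5 = 3.5

3.5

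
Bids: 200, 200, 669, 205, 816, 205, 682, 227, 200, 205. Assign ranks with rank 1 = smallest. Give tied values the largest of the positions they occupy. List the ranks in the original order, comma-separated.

Sorted (ascending): 200, 200, 200, 205, 205, 205, 227, 669, 682, 816
The 3 values of 200 occupy positions 1–3 → each gets rank 3.
The 3 values of 205 occupy positions 4–6 → each gets rank 6.

3, 3, 8, 6, 10, 6, 9, 7, 3, 6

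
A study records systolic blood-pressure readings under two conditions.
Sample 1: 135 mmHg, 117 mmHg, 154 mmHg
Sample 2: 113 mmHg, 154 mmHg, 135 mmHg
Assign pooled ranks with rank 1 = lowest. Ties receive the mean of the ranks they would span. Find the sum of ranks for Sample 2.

Sorted (ascending): 113, 117, 135, 135, 154, 154
The 2 values of 135 occupy positions 3–4 → average rank (3+4)/2 = 3.5.
The 2 values of 154 occupy positions 5–6 → average rank (5+6)/2 = 5.5.
Sample 2 values → pooled ranks: 113→1, 154→5.5, 135→3.5
Rank sum = 1 + 5.5 + 3.5 = 10

10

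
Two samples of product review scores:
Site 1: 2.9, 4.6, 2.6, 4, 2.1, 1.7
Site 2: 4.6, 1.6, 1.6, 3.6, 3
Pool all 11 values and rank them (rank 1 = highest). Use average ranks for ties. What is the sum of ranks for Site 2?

Sorted (descending): 4.6, 4.6, 4, 3.6, 3, 2.9, 2.6, 2.1, 1.7, 1.6, 1.6
The 2 values of 4.6 occupy positions 1–2 → average rank (1+2)/2 = 1.5.
The 2 values of 1.6 occupy positions 10–11 → average rank (10+11)/2 = 10.5.
Site 2 values → pooled ranks: 4.6→1.5, 1.6→10.5, 1.6→10.5, 3.6→4, 3→5
Rank sum = 1.5 + 10.5 + 10.5 + 4 + 5 = 31.5

31.5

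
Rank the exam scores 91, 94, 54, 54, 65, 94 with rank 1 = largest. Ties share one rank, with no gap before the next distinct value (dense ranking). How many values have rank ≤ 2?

3

Sorted (descending): 94, 94, 91, 65, 54, 54
The 2 values of 94 share dense rank 1.
The 2 values of 54 share dense rank 4.
Remaining distinct values take the next consecutive integers.
Ranks ≤ 2: {1, 1, 2} → 3 values.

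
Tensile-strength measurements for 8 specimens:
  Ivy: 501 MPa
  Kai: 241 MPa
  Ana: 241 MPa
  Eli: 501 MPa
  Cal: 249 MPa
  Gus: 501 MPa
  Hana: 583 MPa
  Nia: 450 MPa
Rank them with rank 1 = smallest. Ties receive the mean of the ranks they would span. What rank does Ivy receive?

6

Sorted (ascending): 241, 241, 249, 450, 501, 501, 501, 583
The 2 values of 241 occupy positions 1–2 → average rank (1+2)/2 = 1.5.
The 3 values of 501 occupy positions 5–7 → average rank 6.
Ivy has value 501 MPa → rank 6.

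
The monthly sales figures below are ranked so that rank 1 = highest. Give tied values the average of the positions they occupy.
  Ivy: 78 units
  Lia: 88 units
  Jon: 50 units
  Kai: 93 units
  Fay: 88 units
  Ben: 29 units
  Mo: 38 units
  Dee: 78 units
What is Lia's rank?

2.5

Sorted (descending): 93, 88, 88, 78, 78, 50, 38, 29
The 2 values of 88 occupy positions 2–3 → average rank (2+3)/2 = 2.5.
The 2 values of 78 occupy positions 4–5 → average rank (4+5)/2 = 4.5.
Lia has value 88 units → rank 2.5.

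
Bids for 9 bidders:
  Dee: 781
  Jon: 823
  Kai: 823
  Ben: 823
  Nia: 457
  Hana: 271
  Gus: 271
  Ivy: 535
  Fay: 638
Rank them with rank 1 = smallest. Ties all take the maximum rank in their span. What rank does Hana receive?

Sorted (ascending): 271, 271, 457, 535, 638, 781, 823, 823, 823
The 2 values of 271 occupy positions 1–2 → each gets rank 2.
The 3 values of 823 occupy positions 7–9 → each gets rank 9.
Hana has value 271 → rank 2.

2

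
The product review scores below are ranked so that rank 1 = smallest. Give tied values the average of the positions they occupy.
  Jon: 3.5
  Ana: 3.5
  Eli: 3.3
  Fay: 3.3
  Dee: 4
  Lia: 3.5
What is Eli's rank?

Sorted (ascending): 3.3, 3.3, 3.5, 3.5, 3.5, 4
The 2 values of 3.3 occupy positions 1–2 → average rank (1+2)/2 = 1.5.
The 3 values of 3.5 occupy positions 3–5 → average rank 4.
Eli has value 3.3 → rank 1.5.

1.5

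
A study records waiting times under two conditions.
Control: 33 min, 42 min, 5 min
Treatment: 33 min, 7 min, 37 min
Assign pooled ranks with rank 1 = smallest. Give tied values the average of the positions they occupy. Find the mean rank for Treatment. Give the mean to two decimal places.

3.50

Sorted (ascending): 5, 7, 33, 33, 37, 42
The 2 values of 33 occupy positions 3–4 → average rank (3+4)/2 = 3.5.
Treatment values → pooled ranks: 33→3.5, 7→2, 37→5
Mean rank = (3.5 + 2 + 5) / 3 = 3.50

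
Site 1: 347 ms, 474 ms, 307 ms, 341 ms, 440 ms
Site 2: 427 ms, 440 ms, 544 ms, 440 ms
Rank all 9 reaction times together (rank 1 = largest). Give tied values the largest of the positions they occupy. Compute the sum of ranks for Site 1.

Sorted (descending): 544, 474, 440, 440, 440, 427, 347, 341, 307
The 3 values of 440 occupy positions 3–5 → each gets rank 5.
Site 1 values → pooled ranks: 347→7, 474→2, 307→9, 341→8, 440→5
Rank sum = 7 + 2 + 9 + 8 + 5 = 31

31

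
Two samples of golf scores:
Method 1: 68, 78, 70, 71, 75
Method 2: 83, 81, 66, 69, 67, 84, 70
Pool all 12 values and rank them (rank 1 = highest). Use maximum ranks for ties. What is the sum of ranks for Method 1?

33

Sorted (descending): 84, 83, 81, 78, 75, 71, 70, 70, 69, 68, 67, 66
The 2 values of 70 occupy positions 7–8 → each gets rank 8.
Method 1 values → pooled ranks: 68→10, 78→4, 70→8, 71→6, 75→5
Rank sum = 10 + 4 + 8 + 6 + 5 = 33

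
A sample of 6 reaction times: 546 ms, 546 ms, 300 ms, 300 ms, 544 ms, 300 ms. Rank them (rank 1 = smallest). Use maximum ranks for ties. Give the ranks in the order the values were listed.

6, 6, 3, 3, 4, 3

Sorted (ascending): 300, 300, 300, 544, 546, 546
The 3 values of 300 occupy positions 1–3 → each gets rank 3.
The 2 values of 546 occupy positions 5–6 → each gets rank 6.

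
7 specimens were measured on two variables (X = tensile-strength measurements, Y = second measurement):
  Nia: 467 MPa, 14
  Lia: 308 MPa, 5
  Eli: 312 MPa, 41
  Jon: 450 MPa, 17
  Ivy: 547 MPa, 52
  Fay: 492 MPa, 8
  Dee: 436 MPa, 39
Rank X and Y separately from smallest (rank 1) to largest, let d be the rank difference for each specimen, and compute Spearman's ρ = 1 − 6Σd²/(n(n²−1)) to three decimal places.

0.286

Ranks of variable 1: 5, 1, 2, 4, 7, 6, 3
Ranks of variable 2: 3, 1, 6, 4, 7, 2, 5
d = r₁ − r₂: 2, 0, -4, 0, 0, 4, -2
d²: 4, 0, 16, 0, 0, 16, 4; Σd² = 40
ρ = 1 − 6·40/(7·48) = 1 − 240/336 = 0.286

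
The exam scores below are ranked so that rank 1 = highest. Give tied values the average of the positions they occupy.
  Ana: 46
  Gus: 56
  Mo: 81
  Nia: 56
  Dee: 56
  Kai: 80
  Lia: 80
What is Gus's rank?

5

Sorted (descending): 81, 80, 80, 56, 56, 56, 46
The 2 values of 80 occupy positions 2–3 → average rank (2+3)/2 = 2.5.
The 3 values of 56 occupy positions 4–6 → average rank 5.
Gus has value 56 → rank 5.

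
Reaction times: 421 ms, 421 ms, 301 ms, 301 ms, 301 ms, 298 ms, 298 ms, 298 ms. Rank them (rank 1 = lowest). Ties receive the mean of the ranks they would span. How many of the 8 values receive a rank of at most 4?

Sorted (ascending): 298, 298, 298, 301, 301, 301, 421, 421
The 3 values of 298 occupy positions 1–3 → average rank 2.
The 3 values of 301 occupy positions 4–6 → average rank 5.
The 2 values of 421 occupy positions 7–8 → average rank (7+8)/2 = 7.5.
Ranks ≤ 4: {2, 2, 2} → 3 values.

3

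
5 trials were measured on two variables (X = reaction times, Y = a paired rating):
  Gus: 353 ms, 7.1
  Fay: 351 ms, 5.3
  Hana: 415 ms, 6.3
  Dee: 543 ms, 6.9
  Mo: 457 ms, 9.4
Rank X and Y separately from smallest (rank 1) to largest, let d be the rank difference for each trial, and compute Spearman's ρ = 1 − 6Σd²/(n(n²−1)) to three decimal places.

0.500

Ranks of variable 1: 2, 1, 3, 5, 4
Ranks of variable 2: 4, 1, 2, 3, 5
d = r₁ − r₂: -2, 0, 1, 2, -1
d²: 4, 0, 1, 4, 1; Σd² = 10
ρ = 1 − 6·10/(5·24) = 1 − 60/120 = 0.500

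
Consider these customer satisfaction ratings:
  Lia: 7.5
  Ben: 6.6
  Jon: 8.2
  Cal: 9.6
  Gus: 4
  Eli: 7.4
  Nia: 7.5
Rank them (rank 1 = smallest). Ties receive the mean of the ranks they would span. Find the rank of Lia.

4.5

Sorted (ascending): 4, 6.6, 7.4, 7.5, 7.5, 8.2, 9.6
The 2 values of 7.5 occupy positions 4–5 → average rank (4+5)/2 = 4.5.
Lia has value 7.5 → rank 4.5.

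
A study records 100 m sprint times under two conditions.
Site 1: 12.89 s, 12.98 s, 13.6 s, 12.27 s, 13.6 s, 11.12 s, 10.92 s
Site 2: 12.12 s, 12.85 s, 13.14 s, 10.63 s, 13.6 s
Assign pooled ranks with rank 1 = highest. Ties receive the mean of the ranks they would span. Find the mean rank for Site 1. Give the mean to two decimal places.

6.29

Sorted (descending): 13.6, 13.6, 13.6, 13.14, 12.98, 12.89, 12.85, 12.27, 12.12, 11.12, 10.92, 10.63
The 3 values of 13.6 occupy positions 1–3 → average rank 2.
Site 1 values → pooled ranks: 12.89→6, 12.98→5, 13.6→2, 12.27→8, 13.6→2, 11.12→10, 10.92→11
Mean rank = (6 + 5 + 2 + 8 + 2 + 10 + 11) / 7 = 6.29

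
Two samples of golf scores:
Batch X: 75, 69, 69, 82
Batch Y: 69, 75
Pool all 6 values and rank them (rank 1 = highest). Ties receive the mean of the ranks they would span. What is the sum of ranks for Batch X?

Sorted (descending): 82, 75, 75, 69, 69, 69
The 2 values of 75 occupy positions 2–3 → average rank (2+3)/2 = 2.5.
The 3 values of 69 occupy positions 4–6 → average rank 5.
Batch X values → pooled ranks: 75→2.5, 69→5, 69→5, 82→1
Rank sum = 2.5 + 5 + 5 + 1 = 13.5

13.5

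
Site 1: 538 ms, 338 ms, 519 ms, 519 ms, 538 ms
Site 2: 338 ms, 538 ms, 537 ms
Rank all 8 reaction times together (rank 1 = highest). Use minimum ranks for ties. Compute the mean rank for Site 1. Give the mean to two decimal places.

Sorted (descending): 538, 538, 538, 537, 519, 519, 338, 338
The 3 values of 538 occupy positions 1–3 → each gets rank 1.
The 2 values of 519 occupy positions 5–6 → each gets rank 5.
The 2 values of 338 occupy positions 7–8 → each gets rank 7.
Site 1 values → pooled ranks: 538→1, 338→7, 519→5, 519→5, 538→1
Mean rank = (1 + 7 + 5 + 5 + 1) / 5 = 3.80

3.80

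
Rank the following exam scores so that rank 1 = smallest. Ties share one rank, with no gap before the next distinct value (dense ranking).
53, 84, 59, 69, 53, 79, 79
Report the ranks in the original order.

1, 5, 2, 3, 1, 4, 4

Sorted (ascending): 53, 53, 59, 69, 79, 79, 84
The 2 values of 53 share dense rank 1.
The 2 values of 79 share dense rank 4.
Remaining distinct values take the next consecutive integers.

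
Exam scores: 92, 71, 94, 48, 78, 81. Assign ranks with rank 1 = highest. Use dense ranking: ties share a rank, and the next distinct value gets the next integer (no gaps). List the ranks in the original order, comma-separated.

Sorted (descending): 94, 92, 81, 78, 71, 48
No ties — each value takes its position as its rank.

2, 5, 1, 6, 4, 3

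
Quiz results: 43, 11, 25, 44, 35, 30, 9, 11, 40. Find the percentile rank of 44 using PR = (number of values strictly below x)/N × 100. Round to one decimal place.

88.9

N = 9.
Strictly below 44: 8. Equal to 44: 1.
PR = 8/9 × 100 = 88.9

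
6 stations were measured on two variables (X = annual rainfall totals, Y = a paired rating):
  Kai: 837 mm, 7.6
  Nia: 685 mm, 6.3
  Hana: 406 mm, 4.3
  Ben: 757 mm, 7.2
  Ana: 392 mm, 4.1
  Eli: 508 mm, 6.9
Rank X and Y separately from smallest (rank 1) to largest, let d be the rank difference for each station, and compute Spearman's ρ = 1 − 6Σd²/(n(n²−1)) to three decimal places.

Ranks of variable 1: 6, 4, 2, 5, 1, 3
Ranks of variable 2: 6, 3, 2, 5, 1, 4
d = r₁ − r₂: 0, 1, 0, 0, 0, -1
d²: 0, 1, 0, 0, 0, 1; Σd² = 2
ρ = 1 − 6·2/(6·35) = 1 − 12/210 = 0.943

0.943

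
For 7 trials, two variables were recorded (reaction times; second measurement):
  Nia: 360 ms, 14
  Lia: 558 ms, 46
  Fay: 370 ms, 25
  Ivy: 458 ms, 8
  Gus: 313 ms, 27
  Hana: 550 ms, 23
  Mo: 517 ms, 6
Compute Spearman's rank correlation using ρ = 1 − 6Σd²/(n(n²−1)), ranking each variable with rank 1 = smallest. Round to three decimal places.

Ranks of variable 1: 2, 7, 3, 4, 1, 6, 5
Ranks of variable 2: 3, 7, 5, 2, 6, 4, 1
d = r₁ − r₂: -1, 0, -2, 2, -5, 2, 4
d²: 1, 0, 4, 4, 25, 4, 16; Σd² = 54
ρ = 1 − 6·54/(7·48) = 1 − 324/336 = 0.036

0.036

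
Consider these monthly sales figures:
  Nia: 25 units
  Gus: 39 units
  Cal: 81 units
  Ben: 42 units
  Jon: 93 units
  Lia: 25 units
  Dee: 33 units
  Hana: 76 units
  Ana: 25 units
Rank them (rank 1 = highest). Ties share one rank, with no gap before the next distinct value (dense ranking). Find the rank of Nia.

Sorted (descending): 93, 81, 76, 42, 39, 33, 25, 25, 25
The 3 values of 25 share dense rank 7.
Remaining distinct values take the next consecutive integers.
Nia has value 25 units → rank 7.

7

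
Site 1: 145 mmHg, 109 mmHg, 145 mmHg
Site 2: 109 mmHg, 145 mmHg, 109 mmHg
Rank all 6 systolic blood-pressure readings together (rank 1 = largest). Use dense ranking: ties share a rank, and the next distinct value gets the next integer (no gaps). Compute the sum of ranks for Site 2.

Sorted (descending): 145, 145, 145, 109, 109, 109
The 3 values of 145 share dense rank 1.
The 3 values of 109 share dense rank 2.
Site 2 values → pooled ranks: 109→2, 145→1, 109→2
Rank sum = 2 + 1 + 2 = 5

5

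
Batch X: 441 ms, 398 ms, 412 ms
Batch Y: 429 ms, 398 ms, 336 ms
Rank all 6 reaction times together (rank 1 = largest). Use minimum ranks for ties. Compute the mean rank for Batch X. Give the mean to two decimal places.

Sorted (descending): 441, 429, 412, 398, 398, 336
The 2 values of 398 occupy positions 4–5 → each gets rank 4.
Batch X values → pooled ranks: 441→1, 398→4, 412→3
Mean rank = (1 + 4 + 3) / 3 = 2.67

2.67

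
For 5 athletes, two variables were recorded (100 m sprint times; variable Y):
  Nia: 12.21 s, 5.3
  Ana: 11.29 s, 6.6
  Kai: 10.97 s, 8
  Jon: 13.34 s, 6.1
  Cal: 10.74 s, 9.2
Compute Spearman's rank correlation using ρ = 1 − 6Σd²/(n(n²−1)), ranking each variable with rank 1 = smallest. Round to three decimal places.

Ranks of variable 1: 4, 3, 2, 5, 1
Ranks of variable 2: 1, 3, 4, 2, 5
d = r₁ − r₂: 3, 0, -2, 3, -4
d²: 9, 0, 4, 9, 16; Σd² = 38
ρ = 1 − 6·38/(5·24) = 1 − 228/120 = -0.900

-0.900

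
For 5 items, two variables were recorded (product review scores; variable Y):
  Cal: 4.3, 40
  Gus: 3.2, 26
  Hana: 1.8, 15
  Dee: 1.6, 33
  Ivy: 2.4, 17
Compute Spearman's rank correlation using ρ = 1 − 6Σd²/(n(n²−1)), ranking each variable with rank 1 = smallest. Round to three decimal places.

Ranks of variable 1: 5, 4, 2, 1, 3
Ranks of variable 2: 5, 3, 1, 4, 2
d = r₁ − r₂: 0, 1, 1, -3, 1
d²: 0, 1, 1, 9, 1; Σd² = 12
ρ = 1 − 6·12/(5·24) = 1 − 72/120 = 0.400

0.400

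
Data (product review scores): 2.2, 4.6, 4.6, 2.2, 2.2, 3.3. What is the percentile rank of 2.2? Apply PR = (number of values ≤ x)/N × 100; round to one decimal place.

N = 6.
Strictly below 2.2: 0. Equal to 2.2: 3.
PR = 3/6 × 100 = 50.0

50.0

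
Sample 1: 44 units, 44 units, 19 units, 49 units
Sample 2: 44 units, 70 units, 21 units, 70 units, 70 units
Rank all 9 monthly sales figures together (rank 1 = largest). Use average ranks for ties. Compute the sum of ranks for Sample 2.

20

Sorted (descending): 70, 70, 70, 49, 44, 44, 44, 21, 19
The 3 values of 70 occupy positions 1–3 → average rank 2.
The 3 values of 44 occupy positions 5–7 → average rank 6.
Sample 2 values → pooled ranks: 44→6, 70→2, 21→8, 70→2, 70→2
Rank sum = 6 + 2 + 8 + 2 + 2 = 20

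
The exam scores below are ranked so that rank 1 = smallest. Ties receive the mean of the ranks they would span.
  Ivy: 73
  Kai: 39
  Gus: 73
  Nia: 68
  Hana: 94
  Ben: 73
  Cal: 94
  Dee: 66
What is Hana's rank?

7.5

Sorted (ascending): 39, 66, 68, 73, 73, 73, 94, 94
The 3 values of 73 occupy positions 4–6 → average rank 5.
The 2 values of 94 occupy positions 7–8 → average rank (7+8)/2 = 7.5.
Hana has value 94 → rank 7.5.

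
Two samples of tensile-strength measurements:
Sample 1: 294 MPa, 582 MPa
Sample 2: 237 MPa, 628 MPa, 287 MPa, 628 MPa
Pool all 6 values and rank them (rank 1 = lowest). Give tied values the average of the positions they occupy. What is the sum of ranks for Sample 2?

14

Sorted (ascending): 237, 287, 294, 582, 628, 628
The 2 values of 628 occupy positions 5–6 → average rank (5+6)/2 = 5.5.
Sample 2 values → pooled ranks: 237→1, 628→5.5, 287→2, 628→5.5
Rank sum = 1 + 5.5 + 2 + 5.5 = 14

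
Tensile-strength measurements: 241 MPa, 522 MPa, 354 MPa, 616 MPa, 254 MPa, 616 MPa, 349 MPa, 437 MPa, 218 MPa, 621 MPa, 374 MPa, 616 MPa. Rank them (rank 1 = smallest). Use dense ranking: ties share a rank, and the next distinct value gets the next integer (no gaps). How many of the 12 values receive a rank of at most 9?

11

Sorted (ascending): 218, 241, 254, 349, 354, 374, 437, 522, 616, 616, 616, 621
The 3 values of 616 share dense rank 9.
Remaining distinct values take the next consecutive integers.
Ranks ≤ 9: {1, 2, 3, 4, 5, 6, 7, 8, 9, 9, 9} → 11 values.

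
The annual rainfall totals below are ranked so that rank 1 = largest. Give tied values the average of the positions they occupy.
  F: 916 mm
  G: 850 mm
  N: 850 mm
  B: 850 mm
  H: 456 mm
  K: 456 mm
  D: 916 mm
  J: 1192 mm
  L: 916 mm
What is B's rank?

6

Sorted (descending): 1192, 916, 916, 916, 850, 850, 850, 456, 456
The 3 values of 916 occupy positions 2–4 → average rank 3.
The 3 values of 850 occupy positions 5–7 → average rank 6.
The 2 values of 456 occupy positions 8–9 → average rank (8+9)/2 = 8.5.
B has value 850 mm → rank 6.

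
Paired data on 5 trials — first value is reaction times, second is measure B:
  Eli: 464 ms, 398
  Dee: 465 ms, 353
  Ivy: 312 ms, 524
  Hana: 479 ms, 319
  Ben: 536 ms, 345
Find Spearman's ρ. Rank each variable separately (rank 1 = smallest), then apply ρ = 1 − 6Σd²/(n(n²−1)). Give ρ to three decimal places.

-0.900

Ranks of variable 1: 2, 3, 1, 4, 5
Ranks of variable 2: 4, 3, 5, 1, 2
d = r₁ − r₂: -2, 0, -4, 3, 3
d²: 4, 0, 16, 9, 9; Σd² = 38
ρ = 1 − 6·38/(5·24) = 1 − 228/120 = -0.900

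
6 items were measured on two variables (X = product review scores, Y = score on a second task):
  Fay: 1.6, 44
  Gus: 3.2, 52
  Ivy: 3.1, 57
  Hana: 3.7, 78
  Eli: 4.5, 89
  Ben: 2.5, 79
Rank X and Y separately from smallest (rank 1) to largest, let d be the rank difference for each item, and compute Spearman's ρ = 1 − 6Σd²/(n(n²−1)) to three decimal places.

0.600

Ranks of variable 1: 1, 4, 3, 5, 6, 2
Ranks of variable 2: 1, 2, 3, 4, 6, 5
d = r₁ − r₂: 0, 2, 0, 1, 0, -3
d²: 0, 4, 0, 1, 0, 9; Σd² = 14
ρ = 1 − 6·14/(6·35) = 1 − 84/210 = 0.600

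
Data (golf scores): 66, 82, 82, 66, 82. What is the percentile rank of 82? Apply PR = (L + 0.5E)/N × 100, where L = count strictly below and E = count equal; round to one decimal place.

N = 5.
Strictly below 82: 2. Equal to 82: 3.
PR = (2 + 0.5·3)/5 × 100 = 70.0

70.0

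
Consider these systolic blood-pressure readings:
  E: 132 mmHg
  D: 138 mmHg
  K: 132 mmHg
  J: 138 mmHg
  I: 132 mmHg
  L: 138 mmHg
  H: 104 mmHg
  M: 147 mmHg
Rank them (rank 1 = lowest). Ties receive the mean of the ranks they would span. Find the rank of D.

Sorted (ascending): 104, 132, 132, 132, 138, 138, 138, 147
The 3 values of 132 occupy positions 2–4 → average rank 3.
The 3 values of 138 occupy positions 5–7 → average rank 6.
D has value 138 mmHg → rank 6.

6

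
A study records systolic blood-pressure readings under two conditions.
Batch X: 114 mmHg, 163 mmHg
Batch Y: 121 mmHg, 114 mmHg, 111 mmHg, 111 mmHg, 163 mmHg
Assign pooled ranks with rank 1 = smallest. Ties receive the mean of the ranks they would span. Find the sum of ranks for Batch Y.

18

Sorted (ascending): 111, 111, 114, 114, 121, 163, 163
The 2 values of 111 occupy positions 1–2 → average rank (1+2)/2 = 1.5.
The 2 values of 114 occupy positions 3–4 → average rank (3+4)/2 = 3.5.
The 2 values of 163 occupy positions 6–7 → average rank (6+7)/2 = 6.5.
Batch Y values → pooled ranks: 121→5, 114→3.5, 111→1.5, 111→1.5, 163→6.5
Rank sum = 5 + 3.5 + 1.5 + 1.5 + 6.5 = 18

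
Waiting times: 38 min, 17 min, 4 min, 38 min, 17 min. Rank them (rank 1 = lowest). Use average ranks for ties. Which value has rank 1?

Sorted (ascending): 4, 17, 17, 38, 38
The 2 values of 17 occupy positions 2–3 → average rank (2+3)/2 = 2.5.
The 2 values of 38 occupy positions 4–5 → average rank (4+5)/2 = 4.5.
Rank 1 → value 4.

4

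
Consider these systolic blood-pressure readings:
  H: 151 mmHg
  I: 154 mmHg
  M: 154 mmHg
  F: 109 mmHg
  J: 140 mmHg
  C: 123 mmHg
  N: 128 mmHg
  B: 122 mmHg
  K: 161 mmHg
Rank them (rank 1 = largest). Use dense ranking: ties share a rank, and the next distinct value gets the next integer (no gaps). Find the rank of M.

2

Sorted (descending): 161, 154, 154, 151, 140, 128, 123, 122, 109
The 2 values of 154 share dense rank 2.
Remaining distinct values take the next consecutive integers.
M has value 154 mmHg → rank 2.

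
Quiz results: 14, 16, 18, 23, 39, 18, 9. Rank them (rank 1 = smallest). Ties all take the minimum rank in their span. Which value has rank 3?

16

Sorted (ascending): 9, 14, 16, 18, 18, 23, 39
The 2 values of 18 occupy positions 4–5 → each gets rank 4.
Rank 3 → value 16.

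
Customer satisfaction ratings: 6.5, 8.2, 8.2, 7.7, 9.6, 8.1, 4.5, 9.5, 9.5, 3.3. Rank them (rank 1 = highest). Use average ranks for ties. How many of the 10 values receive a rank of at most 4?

3

Sorted (descending): 9.6, 9.5, 9.5, 8.2, 8.2, 8.1, 7.7, 6.5, 4.5, 3.3
The 2 values of 9.5 occupy positions 2–3 → average rank (2+3)/2 = 2.5.
The 2 values of 8.2 occupy positions 4–5 → average rank (4+5)/2 = 4.5.
Ranks ≤ 4: {1, 2.5, 2.5} → 3 values.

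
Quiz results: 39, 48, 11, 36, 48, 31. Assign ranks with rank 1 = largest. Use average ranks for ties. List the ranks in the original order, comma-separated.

3, 1.5, 6, 4, 1.5, 5

Sorted (descending): 48, 48, 39, 36, 31, 11
The 2 values of 48 occupy positions 1–2 → average rank (1+2)/2 = 1.5.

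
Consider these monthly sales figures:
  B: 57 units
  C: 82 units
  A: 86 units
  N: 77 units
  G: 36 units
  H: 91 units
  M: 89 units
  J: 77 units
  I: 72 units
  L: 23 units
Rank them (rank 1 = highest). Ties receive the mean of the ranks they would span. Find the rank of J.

Sorted (descending): 91, 89, 86, 82, 77, 77, 72, 57, 36, 23
The 2 values of 77 occupy positions 5–6 → average rank (5+6)/2 = 5.5.
J has value 77 units → rank 5.5.

5.5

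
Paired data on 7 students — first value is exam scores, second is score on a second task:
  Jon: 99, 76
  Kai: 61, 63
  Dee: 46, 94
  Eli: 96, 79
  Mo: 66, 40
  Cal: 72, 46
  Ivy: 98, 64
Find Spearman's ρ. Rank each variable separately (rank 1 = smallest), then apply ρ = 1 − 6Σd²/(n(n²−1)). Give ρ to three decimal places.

Ranks of variable 1: 7, 2, 1, 5, 3, 4, 6
Ranks of variable 2: 5, 3, 7, 6, 1, 2, 4
d = r₁ − r₂: 2, -1, -6, -1, 2, 2, 2
d²: 4, 1, 36, 1, 4, 4, 4; Σd² = 54
ρ = 1 − 6·54/(7·48) = 1 − 324/336 = 0.036

0.036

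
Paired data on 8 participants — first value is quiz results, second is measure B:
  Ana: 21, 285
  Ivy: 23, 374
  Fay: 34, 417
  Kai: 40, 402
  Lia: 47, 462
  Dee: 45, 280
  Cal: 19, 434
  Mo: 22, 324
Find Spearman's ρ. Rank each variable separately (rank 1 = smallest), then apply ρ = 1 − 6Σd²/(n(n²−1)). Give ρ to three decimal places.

0.119

Ranks of variable 1: 2, 4, 5, 6, 8, 7, 1, 3
Ranks of variable 2: 2, 4, 6, 5, 8, 1, 7, 3
d = r₁ − r₂: 0, 0, -1, 1, 0, 6, -6, 0
d²: 0, 0, 1, 1, 0, 36, 36, 0; Σd² = 74
ρ = 1 − 6·74/(8·63) = 1 − 444/504 = 0.119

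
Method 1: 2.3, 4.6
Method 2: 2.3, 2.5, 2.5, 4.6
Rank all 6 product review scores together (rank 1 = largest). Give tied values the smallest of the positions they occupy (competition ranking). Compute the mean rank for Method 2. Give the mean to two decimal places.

3.00

Sorted (descending): 4.6, 4.6, 2.5, 2.5, 2.3, 2.3
The 2 values of 4.6 occupy positions 1–2 → each gets rank 1.
The 2 values of 2.5 occupy positions 3–4 → each gets rank 3.
The 2 values of 2.3 occupy positions 5–6 → each gets rank 5.
Method 2 values → pooled ranks: 2.3→5, 2.5→3, 2.5→3, 4.6→1
Mean rank = (5 + 3 + 3 + 1) / 4 = 3.00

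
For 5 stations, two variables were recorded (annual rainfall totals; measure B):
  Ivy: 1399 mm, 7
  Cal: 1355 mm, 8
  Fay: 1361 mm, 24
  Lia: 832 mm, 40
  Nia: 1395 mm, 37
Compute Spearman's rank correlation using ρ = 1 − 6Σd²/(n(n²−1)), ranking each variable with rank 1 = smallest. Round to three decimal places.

-0.600

Ranks of variable 1: 5, 2, 3, 1, 4
Ranks of variable 2: 1, 2, 3, 5, 4
d = r₁ − r₂: 4, 0, 0, -4, 0
d²: 16, 0, 0, 16, 0; Σd² = 32
ρ = 1 − 6·32/(5·24) = 1 − 192/120 = -0.600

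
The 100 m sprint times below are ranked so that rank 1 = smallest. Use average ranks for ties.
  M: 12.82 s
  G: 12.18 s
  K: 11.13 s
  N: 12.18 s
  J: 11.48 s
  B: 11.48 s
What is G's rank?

4.5

Sorted (ascending): 11.13, 11.48, 11.48, 12.18, 12.18, 12.82
The 2 values of 11.48 occupy positions 2–3 → average rank (2+3)/2 = 2.5.
The 2 values of 12.18 occupy positions 4–5 → average rank (4+5)/2 = 4.5.
G has value 12.18 s → rank 4.5.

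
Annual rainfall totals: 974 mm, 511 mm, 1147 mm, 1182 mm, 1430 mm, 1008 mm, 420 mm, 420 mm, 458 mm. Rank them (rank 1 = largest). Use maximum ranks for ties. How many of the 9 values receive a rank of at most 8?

Sorted (descending): 1430, 1182, 1147, 1008, 974, 511, 458, 420, 420
The 2 values of 420 occupy positions 8–9 → each gets rank 9.
Ranks ≤ 8: {1, 2, 3, 4, 5, 6, 7} → 7 values.

7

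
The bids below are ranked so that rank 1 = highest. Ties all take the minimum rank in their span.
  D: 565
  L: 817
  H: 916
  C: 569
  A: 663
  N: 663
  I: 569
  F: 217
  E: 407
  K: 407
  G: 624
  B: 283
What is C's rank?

6

Sorted (descending): 916, 817, 663, 663, 624, 569, 569, 565, 407, 407, 283, 217
The 2 values of 663 occupy positions 3–4 → each gets rank 3.
The 2 values of 569 occupy positions 6–7 → each gets rank 6.
The 2 values of 407 occupy positions 9–10 → each gets rank 9.
C has value 569 → rank 6.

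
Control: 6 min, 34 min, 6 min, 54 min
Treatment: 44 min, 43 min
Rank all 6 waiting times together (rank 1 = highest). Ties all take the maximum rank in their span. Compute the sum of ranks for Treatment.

Sorted (descending): 54, 44, 43, 34, 6, 6
The 2 values of 6 occupy positions 5–6 → each gets rank 6.
Treatment values → pooled ranks: 44→2, 43→3
Rank sum = 2 + 3 = 5

5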